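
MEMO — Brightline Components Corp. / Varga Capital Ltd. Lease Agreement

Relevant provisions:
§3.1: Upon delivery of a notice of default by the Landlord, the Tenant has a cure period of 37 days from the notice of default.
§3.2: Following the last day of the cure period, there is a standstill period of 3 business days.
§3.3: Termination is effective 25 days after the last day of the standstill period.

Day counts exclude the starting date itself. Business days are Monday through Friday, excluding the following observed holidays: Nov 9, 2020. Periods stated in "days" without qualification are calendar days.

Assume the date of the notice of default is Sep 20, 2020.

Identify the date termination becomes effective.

Adding 37 calendar days to Sep 20, 2020 gives Oct 27, 2020, which is the last day of the cure period.
The last day of the standstill period: 3 business days after Tuesday, Oct 27, 2020, skipping weekends — Oct 28, Oct 29, Oct 30 — lands on Friday, Oct 30, 2020.
The date termination becomes effective: Oct 30, 2020 + 25 days = Nov 24, 2020.

Nov 24, 2020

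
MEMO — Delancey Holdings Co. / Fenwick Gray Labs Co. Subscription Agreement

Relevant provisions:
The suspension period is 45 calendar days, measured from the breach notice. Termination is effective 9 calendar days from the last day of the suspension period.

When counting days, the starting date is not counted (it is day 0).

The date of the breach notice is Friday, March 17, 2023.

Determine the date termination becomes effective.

Adding 45 calendar days to March 17, 2023 gives May 1, 2023, which is the last day of the suspension period.
Adding 9 calendar days to May 1, 2023 gives May 10, 2023, which is the date termination becomes effective.

May 10, 2023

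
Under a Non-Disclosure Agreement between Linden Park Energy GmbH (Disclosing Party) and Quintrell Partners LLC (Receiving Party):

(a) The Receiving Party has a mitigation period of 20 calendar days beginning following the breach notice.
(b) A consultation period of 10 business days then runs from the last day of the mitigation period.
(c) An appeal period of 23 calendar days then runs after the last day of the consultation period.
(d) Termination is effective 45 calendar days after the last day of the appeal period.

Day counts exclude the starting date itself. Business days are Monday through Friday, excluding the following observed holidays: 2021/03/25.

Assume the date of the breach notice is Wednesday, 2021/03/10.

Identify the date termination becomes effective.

2021/06/20

Adding 20 calendar days to 2021/03/10 gives 2021/03/30, which is the last day of the mitigation period.
The last day of the consultation period: 10 business days after Tuesday, 2021/03/30, skipping weekends — Mar 31, Apr 1, Apr 2, Apr 5, Apr 6, Apr 7, Apr 8, Apr 9, Apr 12, Apr 13 — lands on Tuesday, 2021/04/13.
Adding 23 calendar days to 2021/04/13 gives 2021/05/06, which is the last day of the appeal period.
Adding 45 calendar days to 2021/05/06 gives 2021/06/20, which is the date termination becomes effective.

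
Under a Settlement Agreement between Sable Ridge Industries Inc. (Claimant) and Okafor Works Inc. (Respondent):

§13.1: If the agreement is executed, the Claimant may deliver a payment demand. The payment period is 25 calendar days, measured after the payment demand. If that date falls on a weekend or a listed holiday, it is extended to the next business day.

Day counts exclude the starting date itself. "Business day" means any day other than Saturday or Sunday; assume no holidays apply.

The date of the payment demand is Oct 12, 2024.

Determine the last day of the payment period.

Nov 6, 2024

The last day of the payment period: 25 calendar days after Oct 12, 2024 is Nov 6, 2024. Nov 6, 2024 is a Wednesday, so no roll-forward applies.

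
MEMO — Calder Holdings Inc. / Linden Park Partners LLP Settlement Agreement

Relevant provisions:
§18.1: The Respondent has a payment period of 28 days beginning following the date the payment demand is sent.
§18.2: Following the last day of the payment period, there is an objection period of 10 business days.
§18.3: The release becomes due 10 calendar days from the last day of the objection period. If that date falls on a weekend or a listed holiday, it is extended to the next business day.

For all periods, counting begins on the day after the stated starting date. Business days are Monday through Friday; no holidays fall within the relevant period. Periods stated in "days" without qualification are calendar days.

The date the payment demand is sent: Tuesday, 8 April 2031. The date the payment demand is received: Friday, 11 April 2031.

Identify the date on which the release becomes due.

The last day of the payment period: 28 calendar days after 8 April 2031 is 6 May 2031.
From Tuesday, 6 May 2031, 10 business days (May 7, May 8, May 9, May 12, May 13, May 14, May 15, May 16, May 19, May 20, skipping weekends) brings us to Tuesday, 20 May 2031, which is the last day of the objection period.
The date on which the release becomes due: 20 May 2031 + 10 days = 30 May 2031. 30 May 2031 is a Friday, so no roll-forward applies.

30 May 2031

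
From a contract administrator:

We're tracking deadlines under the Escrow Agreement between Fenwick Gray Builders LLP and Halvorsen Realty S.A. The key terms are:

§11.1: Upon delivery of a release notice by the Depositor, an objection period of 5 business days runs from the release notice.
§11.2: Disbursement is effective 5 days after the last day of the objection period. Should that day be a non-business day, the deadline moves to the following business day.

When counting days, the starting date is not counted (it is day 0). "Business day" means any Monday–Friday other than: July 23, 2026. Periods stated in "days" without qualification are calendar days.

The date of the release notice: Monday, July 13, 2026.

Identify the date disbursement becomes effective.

The last day of the objection period: counting 5 business days from Monday, July 13, 2026 (Jul 14, Jul 15, Jul 16, Jul 17, Jul 20, skipping weekends) reaches Monday, July 20, 2026.
Adding 5 calendar days to July 20, 2026 gives July 25, 2026, which is the date disbursement becomes effective. That falls on a Saturday, so it rolls to the next business day, Monday, July 27, 2026.

July 27, 2026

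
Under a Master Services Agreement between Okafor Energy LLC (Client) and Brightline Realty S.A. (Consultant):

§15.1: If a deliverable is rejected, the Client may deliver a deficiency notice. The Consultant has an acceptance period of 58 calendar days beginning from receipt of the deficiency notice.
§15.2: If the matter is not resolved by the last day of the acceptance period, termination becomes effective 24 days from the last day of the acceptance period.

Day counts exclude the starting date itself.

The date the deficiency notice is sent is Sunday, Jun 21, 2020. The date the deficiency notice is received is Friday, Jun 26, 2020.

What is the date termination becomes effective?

Sep 16, 2020

The last day of the acceptance period: 58 calendar days after Jun 26, 2020 is Aug 23, 2020.
The date termination becomes effective: Aug 23, 2020 + 24 days = Sep 16, 2020.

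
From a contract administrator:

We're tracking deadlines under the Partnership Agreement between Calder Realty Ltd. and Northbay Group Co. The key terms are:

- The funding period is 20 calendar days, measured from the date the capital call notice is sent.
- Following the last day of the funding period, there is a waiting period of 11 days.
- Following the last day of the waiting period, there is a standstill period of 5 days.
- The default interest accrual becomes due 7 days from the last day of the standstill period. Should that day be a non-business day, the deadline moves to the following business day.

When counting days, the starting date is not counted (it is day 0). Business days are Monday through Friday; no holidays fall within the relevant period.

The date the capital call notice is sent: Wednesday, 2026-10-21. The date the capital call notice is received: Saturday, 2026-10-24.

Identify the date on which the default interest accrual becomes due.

2026-12-03

The last day of the funding period: 20 calendar days after 2026-10-21 is 2026-11-10.
The last day of the waiting period: 11 calendar days after 2026-11-10 is 2026-11-21.
Adding 5 calendar days to 2026-11-21 gives 2026-11-26, which is the last day of the standstill period.
Adding 7 calendar days to 2026-11-26 gives 2026-12-03, which is the date on which the default interest accrual becomes due. 2026-12-03 is a Thursday, so no roll-forward applies.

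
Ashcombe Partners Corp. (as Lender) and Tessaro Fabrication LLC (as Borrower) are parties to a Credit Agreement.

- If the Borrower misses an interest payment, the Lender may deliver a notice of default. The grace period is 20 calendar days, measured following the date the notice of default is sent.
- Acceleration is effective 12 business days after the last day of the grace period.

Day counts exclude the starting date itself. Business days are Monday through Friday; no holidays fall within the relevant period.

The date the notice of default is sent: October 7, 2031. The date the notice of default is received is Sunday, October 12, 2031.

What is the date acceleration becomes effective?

Adding 20 calendar days to October 7, 2031 gives October 27, 2031, which is the last day of the grace period.
The date acceleration becomes effective: 12 business days after Monday, October 27, 2031, skipping weekends — Oct 28, Oct 29, Oct 30, Oct 31, …, Nov 10, Nov 11, Nov 12 — lands on Wednesday, November 12, 2031.

November 12, 2031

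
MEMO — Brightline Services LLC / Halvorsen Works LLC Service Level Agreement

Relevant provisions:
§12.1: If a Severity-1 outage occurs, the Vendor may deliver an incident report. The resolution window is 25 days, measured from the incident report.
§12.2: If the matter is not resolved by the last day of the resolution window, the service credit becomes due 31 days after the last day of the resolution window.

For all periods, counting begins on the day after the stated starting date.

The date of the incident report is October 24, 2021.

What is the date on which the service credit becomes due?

December 19, 2021

Adding 25 calendar days to October 24, 2021 gives November 18, 2021, which is the last day of the resolution window.
The date on which the service credit becomes due: November 18, 2021 + 31 days = December 19, 2021.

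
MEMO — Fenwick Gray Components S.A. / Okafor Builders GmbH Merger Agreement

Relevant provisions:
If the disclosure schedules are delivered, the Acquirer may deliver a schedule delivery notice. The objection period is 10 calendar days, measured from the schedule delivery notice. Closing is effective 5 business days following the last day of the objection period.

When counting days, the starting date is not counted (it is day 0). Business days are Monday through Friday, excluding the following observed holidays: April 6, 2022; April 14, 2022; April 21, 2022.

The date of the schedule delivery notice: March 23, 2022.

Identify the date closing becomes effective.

The last day of the objection period: March 23, 2022 + 10 days = April 2, 2022.
From Saturday, April 2, 2022, 5 business days (Apr 4, Apr 5, Apr 7, Apr 8, Apr 11, skipping weekends and the listed holiday on Apr 6) brings us to Monday, April 11, 2022, which is the date closing becomes effective.

April 11, 2022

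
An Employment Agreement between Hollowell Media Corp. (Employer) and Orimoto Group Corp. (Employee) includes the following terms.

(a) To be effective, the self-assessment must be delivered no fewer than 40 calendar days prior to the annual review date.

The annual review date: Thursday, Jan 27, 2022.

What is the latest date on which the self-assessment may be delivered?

Jan 27, 2022 minus 40 days is Dec 18, 2021.

Dec 18, 2021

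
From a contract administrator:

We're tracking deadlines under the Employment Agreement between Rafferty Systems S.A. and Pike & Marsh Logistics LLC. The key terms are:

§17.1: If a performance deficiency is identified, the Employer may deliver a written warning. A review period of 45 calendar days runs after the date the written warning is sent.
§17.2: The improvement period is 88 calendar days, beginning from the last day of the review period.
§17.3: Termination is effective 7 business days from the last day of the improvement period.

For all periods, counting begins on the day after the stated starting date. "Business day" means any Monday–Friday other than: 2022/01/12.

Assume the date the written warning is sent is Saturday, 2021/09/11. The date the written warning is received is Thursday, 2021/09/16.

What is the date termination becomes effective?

2022/02/01

Adding 45 calendar days to 2021/09/11 gives 2021/10/26, which is the last day of the review period.
The last day of the improvement period: 88 calendar days after 2021/10/26 is 2022/01/22.
The date termination becomes effective: counting 7 business days from Saturday, 2022/01/22 (Jan 24, Jan 25, Jan 26, Jan 27, Jan 28, Jan 31, Feb 1, skipping weekends) reaches Tuesday, 2022/02/01.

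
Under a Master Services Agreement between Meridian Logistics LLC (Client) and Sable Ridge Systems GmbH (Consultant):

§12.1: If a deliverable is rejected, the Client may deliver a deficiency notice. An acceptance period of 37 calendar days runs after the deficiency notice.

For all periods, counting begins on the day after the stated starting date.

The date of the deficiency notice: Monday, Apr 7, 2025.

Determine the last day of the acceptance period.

May 14, 2025

The last day of the acceptance period: Apr 7, 2025 + 37 days = May 14, 2025.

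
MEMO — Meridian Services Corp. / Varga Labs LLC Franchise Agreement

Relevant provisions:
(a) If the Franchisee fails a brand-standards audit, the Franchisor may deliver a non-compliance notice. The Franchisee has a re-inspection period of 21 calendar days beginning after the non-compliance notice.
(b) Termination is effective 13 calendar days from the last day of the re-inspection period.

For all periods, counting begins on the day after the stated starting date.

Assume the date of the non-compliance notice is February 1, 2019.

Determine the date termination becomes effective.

Adding 21 calendar days to February 1, 2019 gives February 22, 2019, which is the last day of the re-inspection period.
Adding 13 calendar days to February 22, 2019 gives March 7, 2019, which is the date termination becomes effective.

March 7, 2019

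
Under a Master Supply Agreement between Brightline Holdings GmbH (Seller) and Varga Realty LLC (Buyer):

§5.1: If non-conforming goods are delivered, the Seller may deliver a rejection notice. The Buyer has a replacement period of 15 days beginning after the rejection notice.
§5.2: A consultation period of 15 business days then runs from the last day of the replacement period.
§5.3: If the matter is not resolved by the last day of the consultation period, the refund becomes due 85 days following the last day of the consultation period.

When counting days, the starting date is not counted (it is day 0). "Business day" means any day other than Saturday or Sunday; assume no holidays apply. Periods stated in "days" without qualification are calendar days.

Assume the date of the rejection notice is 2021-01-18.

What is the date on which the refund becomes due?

The last day of the replacement period: 2021-01-18 + 15 days = 2021-02-02.
From Tuesday, 2021-02-02, 15 business days (Feb 3, Feb 4, Feb 5, Feb 8, …, Feb 19, Feb 22, Feb 23, skipping weekends) brings us to Tuesday, 2021-02-23, which is the last day of the consultation period.
The date on which the refund becomes due: 85 calendar days after 2021-02-23 is 2021-05-19.

2021-05-19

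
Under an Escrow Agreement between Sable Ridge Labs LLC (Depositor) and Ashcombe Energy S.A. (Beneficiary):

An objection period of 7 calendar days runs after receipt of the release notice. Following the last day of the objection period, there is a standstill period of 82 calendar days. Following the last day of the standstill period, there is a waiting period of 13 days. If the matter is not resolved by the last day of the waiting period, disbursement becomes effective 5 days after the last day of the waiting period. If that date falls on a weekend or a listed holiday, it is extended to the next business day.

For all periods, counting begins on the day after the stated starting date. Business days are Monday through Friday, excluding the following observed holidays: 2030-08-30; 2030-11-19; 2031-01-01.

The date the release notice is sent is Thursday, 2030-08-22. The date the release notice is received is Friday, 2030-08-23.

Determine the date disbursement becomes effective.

The last day of the objection period: 2030-08-23 + 7 days = 2030-08-30.
The last day of the standstill period: 2030-08-30 + 82 days = 2030-11-20.
Adding 13 calendar days to 2030-11-20 gives 2030-12-03, which is the last day of the waiting period.
Adding 5 calendar days to 2030-12-03 gives 2030-12-08, which is the date disbursement becomes effective. That falls on a Sunday, so it rolls to the next business day, Monday, 2030-12-09.

2030-12-09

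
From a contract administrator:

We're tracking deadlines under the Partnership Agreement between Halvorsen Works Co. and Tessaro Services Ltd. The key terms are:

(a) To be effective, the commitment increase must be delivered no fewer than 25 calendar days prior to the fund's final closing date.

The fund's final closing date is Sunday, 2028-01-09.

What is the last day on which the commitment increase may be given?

2028-01-09 minus 25 days is 2027-12-15.

2027-12-15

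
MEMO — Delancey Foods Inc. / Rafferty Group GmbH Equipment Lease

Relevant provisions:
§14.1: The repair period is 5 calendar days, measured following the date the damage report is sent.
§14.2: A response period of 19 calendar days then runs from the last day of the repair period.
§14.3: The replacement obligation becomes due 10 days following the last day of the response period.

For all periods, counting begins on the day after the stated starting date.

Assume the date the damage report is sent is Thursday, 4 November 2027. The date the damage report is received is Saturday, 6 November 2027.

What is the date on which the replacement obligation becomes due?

8 December 2027

Adding 5 calendar days to 4 November 2027 gives 9 November 2027, which is the last day of the repair period.
The last day of the response period: 9 November 2027 + 19 days = 28 November 2027.
The date on which the replacement obligation becomes due: 10 calendar days after 28 November 2027 is 8 December 2027.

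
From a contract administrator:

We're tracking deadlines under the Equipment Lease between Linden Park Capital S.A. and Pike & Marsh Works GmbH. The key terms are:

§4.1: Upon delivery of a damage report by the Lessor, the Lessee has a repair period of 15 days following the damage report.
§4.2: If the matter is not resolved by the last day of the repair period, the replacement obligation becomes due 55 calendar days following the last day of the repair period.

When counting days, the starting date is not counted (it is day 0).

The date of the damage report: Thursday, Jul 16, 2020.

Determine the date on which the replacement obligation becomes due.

Sep 24, 2020

The last day of the repair period: Jul 16, 2020 + 15 days = Jul 31, 2020.
Adding 55 calendar days to Jul 31, 2020 gives Sep 24, 2020, which is the date on which the replacement obligation becomes due.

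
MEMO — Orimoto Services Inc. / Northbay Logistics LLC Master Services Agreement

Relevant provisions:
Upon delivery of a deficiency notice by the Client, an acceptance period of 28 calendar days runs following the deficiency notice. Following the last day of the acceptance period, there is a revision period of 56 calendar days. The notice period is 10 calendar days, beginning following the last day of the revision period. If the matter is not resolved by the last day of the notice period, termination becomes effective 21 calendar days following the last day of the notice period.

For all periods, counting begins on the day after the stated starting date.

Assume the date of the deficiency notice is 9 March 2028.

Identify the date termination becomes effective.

The last day of the acceptance period: 28 calendar days after 9 March 2028 is 6 April 2028.
The last day of the revision period: 6 April 2028 + 56 days = 1 June 2028.
Adding 10 calendar days to 1 June 2028 gives 11 June 2028, which is the last day of the notice period.
Adding 21 calendar days to 11 June 2028 gives 2 July 2028, which is the date termination becomes effective.

2 July 2028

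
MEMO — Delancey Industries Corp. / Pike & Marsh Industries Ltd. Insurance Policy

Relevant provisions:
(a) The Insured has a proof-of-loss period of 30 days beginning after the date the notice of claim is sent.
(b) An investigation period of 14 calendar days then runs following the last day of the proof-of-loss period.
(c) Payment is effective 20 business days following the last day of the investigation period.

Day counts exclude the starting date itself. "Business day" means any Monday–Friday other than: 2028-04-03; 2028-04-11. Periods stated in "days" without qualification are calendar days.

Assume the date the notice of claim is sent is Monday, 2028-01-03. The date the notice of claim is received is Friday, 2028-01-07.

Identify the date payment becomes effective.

2028-03-15

Adding 30 calendar days to 2028-01-03 gives 2028-02-02, which is the last day of the proof-of-loss period.
The last day of the investigation period: 2028-02-02 + 14 days = 2028-02-16.
From Wednesday, 2028-02-16, 20 business days (Feb 17, Feb 18, Feb 21, Feb 22, …, Mar 13, Mar 14, Mar 15, skipping weekends) brings us to Wednesday, 2028-03-15, which is the date payment becomes effective.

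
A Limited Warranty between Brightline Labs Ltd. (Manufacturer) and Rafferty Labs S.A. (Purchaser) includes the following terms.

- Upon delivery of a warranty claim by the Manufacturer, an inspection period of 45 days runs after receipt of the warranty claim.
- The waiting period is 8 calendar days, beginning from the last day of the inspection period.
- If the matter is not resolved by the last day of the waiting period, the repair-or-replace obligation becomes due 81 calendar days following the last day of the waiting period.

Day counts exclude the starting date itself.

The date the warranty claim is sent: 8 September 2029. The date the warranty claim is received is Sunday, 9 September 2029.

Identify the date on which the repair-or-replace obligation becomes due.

The last day of the inspection period: 45 calendar days after 9 September 2029 is 24 October 2029.
The last day of the waiting period: 8 calendar days after 24 October 2029 is 1 November 2029.
The date on which the repair-or-replace obligation becomes due: 1 November 2029 + 81 days = 21 January 2030.

21 January 2030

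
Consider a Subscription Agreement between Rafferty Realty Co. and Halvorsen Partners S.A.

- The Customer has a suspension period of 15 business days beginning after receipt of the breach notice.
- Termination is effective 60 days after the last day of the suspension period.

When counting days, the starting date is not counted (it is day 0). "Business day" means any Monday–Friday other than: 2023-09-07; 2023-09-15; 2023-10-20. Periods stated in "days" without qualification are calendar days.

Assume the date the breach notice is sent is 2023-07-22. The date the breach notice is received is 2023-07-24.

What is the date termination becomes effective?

2023-10-13

The last day of the suspension period: 15 business days after Monday, 2023-07-24, skipping weekends — Jul 25, Jul 26, Jul 27, Jul 28, …, Aug 10, Aug 11, Aug 14 — lands on Monday, 2023-08-14.
The date termination becomes effective: 2023-08-14 + 60 days = 2023-10-13.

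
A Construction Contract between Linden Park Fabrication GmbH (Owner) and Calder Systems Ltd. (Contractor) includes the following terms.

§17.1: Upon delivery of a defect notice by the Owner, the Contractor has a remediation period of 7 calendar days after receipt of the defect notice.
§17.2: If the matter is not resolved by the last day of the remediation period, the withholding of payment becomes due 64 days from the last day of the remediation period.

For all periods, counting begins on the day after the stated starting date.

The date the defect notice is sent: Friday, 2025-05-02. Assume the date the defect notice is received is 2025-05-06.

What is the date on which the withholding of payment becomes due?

Adding 7 calendar days to 2025-05-06 gives 2025-05-13, which is the last day of the remediation period.
The date on which the withholding of payment becomes due: 64 calendar days after 2025-05-13 is 2025-07-16.

2025-07-16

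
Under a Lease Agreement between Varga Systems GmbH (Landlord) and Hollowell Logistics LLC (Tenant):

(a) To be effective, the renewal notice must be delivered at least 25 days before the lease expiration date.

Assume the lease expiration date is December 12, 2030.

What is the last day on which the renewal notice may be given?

November 17, 2030

December 12, 2030 minus 25 days is November 17, 2030.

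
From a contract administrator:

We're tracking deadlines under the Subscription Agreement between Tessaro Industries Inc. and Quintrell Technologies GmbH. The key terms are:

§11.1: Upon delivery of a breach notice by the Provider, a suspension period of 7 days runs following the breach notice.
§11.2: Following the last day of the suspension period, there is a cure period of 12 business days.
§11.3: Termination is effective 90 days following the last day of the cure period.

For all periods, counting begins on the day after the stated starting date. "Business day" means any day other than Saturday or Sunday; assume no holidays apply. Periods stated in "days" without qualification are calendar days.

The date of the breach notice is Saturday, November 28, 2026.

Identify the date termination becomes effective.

Adding 7 calendar days to November 28, 2026 gives December 5, 2026, which is the last day of the suspension period.
From Saturday, December 5, 2026, 12 business days (Dec 7, Dec 8, Dec 9, Dec 10, …, Dec 18, Dec 21, Dec 22, skipping weekends) brings us to Tuesday, December 22, 2026, which is the last day of the cure period.
Adding 90 calendar days to December 22, 2026 gives March 22, 2027, which is the date termination becomes effective.

March 22, 2027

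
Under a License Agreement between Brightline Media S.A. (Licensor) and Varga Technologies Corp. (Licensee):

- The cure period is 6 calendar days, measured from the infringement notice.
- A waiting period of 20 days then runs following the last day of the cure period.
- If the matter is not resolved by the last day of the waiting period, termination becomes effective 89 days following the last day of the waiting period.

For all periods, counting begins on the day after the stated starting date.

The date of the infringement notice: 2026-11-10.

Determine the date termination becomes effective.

2027-03-05

The last day of the cure period: 2026-11-10 + 6 days = 2026-11-16.
The last day of the waiting period: 20 calendar days after 2026-11-16 is 2026-12-06.
The date termination becomes effective: 2026-12-06 + 89 days = 2027-03-05.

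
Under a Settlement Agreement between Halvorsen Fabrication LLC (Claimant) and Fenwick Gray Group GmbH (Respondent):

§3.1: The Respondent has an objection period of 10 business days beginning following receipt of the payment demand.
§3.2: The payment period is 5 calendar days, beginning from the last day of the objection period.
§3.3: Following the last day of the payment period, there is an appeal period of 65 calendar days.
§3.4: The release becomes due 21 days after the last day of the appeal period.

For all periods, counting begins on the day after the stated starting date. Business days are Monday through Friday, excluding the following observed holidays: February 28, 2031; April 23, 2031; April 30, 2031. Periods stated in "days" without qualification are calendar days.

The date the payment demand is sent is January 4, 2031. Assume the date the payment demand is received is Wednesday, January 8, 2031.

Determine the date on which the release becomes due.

The last day of the objection period: 10 business days after Wednesday, January 8, 2031, skipping weekends — Jan 9, Jan 10, Jan 13, Jan 14, Jan 15, Jan 16, Jan 17, Jan 20, Jan 21, Jan 22 — lands on Wednesday, January 22, 2031.
The last day of the payment period: 5 calendar days after January 22, 2031 is January 27, 2031.
The last day of the appeal period: 65 calendar days after January 27, 2031 is April 2, 2031.
The date on which the release becomes due: April 2, 2031 + 21 days = April 23, 2031.

April 23, 2031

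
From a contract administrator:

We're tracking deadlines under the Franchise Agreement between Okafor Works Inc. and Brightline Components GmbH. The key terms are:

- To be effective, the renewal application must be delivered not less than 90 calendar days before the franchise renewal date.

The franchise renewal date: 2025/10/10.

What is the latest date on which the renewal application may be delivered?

2025/10/10 minus 90 days is 2025/07/12.

2025/07/12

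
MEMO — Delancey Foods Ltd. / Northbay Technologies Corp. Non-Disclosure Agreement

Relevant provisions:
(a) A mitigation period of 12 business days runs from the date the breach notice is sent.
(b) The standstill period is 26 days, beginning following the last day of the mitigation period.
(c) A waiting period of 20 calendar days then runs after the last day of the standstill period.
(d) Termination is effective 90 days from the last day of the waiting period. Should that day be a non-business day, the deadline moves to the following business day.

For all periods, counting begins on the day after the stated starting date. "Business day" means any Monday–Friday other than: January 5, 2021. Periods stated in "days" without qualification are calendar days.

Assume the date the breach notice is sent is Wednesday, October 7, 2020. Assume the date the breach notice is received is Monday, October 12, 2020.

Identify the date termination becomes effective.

March 8, 2021

The last day of the mitigation period: counting 12 business days from Wednesday, October 7, 2020 (Oct 8, Oct 9, Oct 12, Oct 13, …, Oct 21, Oct 22, Oct 23, skipping weekends) reaches Friday, October 23, 2020.
The last day of the standstill period: October 23, 2020 + 26 days = November 18, 2020.
The last day of the waiting period: November 18, 2020 + 20 days = December 8, 2020.
Adding 90 calendar days to December 8, 2020 gives March 8, 2021, which is the date termination becomes effective. March 8, 2021 is a Monday and is not a listed holiday, so no roll-forward applies.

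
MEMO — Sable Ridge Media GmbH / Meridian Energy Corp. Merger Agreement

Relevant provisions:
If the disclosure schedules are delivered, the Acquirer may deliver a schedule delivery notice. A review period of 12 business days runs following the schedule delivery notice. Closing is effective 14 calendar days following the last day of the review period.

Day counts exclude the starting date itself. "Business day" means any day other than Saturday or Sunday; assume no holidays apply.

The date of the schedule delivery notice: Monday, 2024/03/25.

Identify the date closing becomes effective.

2024/04/24

The last day of the review period: counting 12 business days from Monday, 2024/03/25 (Mar 26, Mar 27, Mar 28, Mar 29, …, Apr 8, Apr 9, Apr 10, skipping weekends) reaches Wednesday, 2024/04/10.
The date closing becomes effective: 14 calendar days after 2024/04/10 is 2024/04/24.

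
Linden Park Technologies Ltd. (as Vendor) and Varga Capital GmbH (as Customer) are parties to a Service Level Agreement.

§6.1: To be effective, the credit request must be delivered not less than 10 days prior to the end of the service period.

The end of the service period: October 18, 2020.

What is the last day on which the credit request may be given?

Counting back 10 calendar days from October 18, 2020 gives October 8, 2020.

October 8, 2020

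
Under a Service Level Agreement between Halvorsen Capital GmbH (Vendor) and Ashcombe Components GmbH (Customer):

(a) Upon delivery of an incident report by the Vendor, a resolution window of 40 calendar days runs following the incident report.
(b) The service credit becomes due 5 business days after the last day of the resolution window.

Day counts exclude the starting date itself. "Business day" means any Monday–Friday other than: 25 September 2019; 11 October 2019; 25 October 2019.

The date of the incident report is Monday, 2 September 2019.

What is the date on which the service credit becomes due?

The last day of the resolution window: 2 September 2019 + 40 days = 12 October 2019.
The date on which the service credit becomes due: 5 business days after Saturday, 12 October 2019, skipping weekends — Oct 14, Oct 15, Oct 16, Oct 17, Oct 18 — lands on Friday, 18 October 2019.

18 October 2019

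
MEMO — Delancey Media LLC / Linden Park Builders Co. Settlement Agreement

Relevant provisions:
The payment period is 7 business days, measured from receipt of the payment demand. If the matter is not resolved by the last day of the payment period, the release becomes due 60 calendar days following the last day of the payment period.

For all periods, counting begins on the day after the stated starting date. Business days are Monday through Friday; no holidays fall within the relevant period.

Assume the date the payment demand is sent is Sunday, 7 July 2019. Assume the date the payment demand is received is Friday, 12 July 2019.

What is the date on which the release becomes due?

The last day of the payment period: counting 7 business days from Friday, 12 July 2019 (Jul 15, Jul 16, Jul 17, Jul 18, Jul 19, Jul 22, Jul 23, skipping weekends) reaches Tuesday, 23 July 2019.
Adding 60 calendar days to 23 July 2019 gives 21 September 2019, which is the date on which the release becomes due.

21 September 2019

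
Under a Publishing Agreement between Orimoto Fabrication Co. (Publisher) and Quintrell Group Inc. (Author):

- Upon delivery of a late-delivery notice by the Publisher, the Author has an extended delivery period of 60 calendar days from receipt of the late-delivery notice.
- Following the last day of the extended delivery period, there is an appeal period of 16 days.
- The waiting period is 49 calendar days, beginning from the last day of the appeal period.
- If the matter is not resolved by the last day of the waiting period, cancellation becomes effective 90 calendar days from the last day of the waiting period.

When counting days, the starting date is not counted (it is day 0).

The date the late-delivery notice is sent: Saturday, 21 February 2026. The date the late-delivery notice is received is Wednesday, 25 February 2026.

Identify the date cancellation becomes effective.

The last day of the extended delivery period: 25 February 2026 + 60 days = 26 April 2026.
The last day of the appeal period: 16 calendar days after 26 April 2026 is 12 May 2026.
The last day of the waiting period: 12 May 2026 + 49 days = 30 June 2026.
The date cancellation becomes effective: 30 June 2026 + 90 days = 28 September 2026.

28 September 2026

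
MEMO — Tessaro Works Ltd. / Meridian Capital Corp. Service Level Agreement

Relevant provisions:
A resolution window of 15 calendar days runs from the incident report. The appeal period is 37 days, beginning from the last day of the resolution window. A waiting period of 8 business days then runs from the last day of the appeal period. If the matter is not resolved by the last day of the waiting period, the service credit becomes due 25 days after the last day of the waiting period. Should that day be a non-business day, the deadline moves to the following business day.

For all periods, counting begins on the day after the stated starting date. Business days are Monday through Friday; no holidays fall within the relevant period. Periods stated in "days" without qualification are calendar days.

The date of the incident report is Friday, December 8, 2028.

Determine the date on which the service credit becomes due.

March 5, 2029

The last day of the resolution window: December 8, 2028 + 15 days = December 23, 2028.
Adding 37 calendar days to December 23, 2028 gives January 29, 2029, which is the last day of the appeal period.
The last day of the waiting period: counting 8 business days from Monday, January 29, 2029 (Jan 30, Jan 31, Feb 1, Feb 2, Feb 5, Feb 6, Feb 7, Feb 8, skipping weekends) reaches Thursday, February 8, 2029.
Adding 25 calendar days to February 8, 2029 gives March 5, 2029, which is the date on which the service credit becomes due. March 5, 2029 is a Monday, so no roll-forward applies.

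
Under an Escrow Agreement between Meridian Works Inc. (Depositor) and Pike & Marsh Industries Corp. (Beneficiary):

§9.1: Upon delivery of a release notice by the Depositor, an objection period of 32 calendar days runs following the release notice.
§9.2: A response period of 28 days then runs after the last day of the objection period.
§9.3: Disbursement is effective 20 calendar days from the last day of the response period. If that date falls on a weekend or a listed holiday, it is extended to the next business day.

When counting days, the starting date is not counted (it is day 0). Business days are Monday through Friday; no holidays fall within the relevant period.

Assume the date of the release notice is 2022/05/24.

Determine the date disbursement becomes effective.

The last day of the objection period: 32 calendar days after 2022/05/24 is 2022/06/25.
Adding 28 calendar days to 2022/06/25 gives 2022/07/23, which is the last day of the response period.
Adding 20 calendar days to 2022/07/23 gives 2022/08/12, which is the date disbursement becomes effective. 2022/08/12 is a Friday, so no roll-forward applies.

2022/08/12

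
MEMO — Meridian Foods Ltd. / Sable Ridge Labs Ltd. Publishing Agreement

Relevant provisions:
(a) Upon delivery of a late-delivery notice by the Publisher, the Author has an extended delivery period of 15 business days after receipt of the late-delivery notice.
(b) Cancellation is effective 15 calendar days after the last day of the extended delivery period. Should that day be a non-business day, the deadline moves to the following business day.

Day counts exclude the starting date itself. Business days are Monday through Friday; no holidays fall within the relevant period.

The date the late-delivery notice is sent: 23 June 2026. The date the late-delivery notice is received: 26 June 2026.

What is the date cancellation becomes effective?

The last day of the extended delivery period: counting 15 business days from Friday, 26 June 2026 (Jun 29, Jun 30, Jul 1, Jul 2, …, Jul 15, Jul 16, Jul 17, skipping weekends) reaches Friday, 17 July 2026.
The date cancellation becomes effective: 17 July 2026 + 15 days = 1 August 2026. That falls on a Saturday, so it rolls to the next business day, Monday, 3 August 2026.

3 August 2026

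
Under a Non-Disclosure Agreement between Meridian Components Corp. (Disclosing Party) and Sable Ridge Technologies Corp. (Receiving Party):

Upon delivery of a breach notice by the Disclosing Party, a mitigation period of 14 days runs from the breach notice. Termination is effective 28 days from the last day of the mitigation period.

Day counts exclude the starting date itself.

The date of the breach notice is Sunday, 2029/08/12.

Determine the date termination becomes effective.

Adding 14 calendar days to 2029/08/12 gives 2029/08/26, which is the last day of the mitigation period.
The date termination becomes effective: 28 calendar days after 2029/08/26 is 2029/09/23.

2029/09/23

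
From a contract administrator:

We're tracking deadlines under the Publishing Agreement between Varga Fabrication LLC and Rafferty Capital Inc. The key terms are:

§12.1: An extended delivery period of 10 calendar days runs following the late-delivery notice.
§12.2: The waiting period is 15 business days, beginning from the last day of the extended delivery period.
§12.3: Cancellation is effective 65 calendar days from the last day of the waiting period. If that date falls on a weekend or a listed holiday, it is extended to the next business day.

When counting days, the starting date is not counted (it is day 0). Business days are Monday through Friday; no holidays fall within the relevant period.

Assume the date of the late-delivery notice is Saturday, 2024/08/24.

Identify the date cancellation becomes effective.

2024/11/28

The last day of the extended delivery period: 2024/08/24 + 10 days = 2024/09/03.
The last day of the waiting period: 15 business days after Tuesday, 2024/09/03, skipping weekends — Sep 4, Sep 5, Sep 6, Sep 9, …, Sep 20, Sep 23, Sep 24 — lands on Tuesday, 2024/09/24.
The date cancellation becomes effective: 65 calendar days after 2024/09/24 is 2024/11/28. 2024/11/28 is a Thursday, so no roll-forward applies.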